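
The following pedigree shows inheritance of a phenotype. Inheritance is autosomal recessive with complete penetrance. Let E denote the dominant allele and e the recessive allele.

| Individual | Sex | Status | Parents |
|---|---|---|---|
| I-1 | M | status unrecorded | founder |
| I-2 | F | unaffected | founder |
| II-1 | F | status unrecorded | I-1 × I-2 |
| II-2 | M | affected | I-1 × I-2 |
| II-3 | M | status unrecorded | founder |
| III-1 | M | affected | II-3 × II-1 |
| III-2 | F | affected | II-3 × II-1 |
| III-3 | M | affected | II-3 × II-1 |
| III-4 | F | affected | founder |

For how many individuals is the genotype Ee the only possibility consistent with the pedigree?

1

Obligate heterozygotes: I-2 is unaffected so carries E and passed e to II-2 (ee), so I-2 is Ee.
Every other individual is either homozygous by phenotype or has at least one consistent homozygous assignment, so the count is 1.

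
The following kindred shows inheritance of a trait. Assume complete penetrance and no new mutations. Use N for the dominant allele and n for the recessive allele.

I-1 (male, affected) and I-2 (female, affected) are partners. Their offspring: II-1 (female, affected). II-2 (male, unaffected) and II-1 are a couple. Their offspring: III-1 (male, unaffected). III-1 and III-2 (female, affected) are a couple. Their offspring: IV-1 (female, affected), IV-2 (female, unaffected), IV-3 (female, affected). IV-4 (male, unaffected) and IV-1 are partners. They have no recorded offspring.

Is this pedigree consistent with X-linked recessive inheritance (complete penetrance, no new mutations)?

No

Under X-linked recessive, III-1 (unaffected, male) cannot arise from II-2 (unaffected) × II-1 (affected).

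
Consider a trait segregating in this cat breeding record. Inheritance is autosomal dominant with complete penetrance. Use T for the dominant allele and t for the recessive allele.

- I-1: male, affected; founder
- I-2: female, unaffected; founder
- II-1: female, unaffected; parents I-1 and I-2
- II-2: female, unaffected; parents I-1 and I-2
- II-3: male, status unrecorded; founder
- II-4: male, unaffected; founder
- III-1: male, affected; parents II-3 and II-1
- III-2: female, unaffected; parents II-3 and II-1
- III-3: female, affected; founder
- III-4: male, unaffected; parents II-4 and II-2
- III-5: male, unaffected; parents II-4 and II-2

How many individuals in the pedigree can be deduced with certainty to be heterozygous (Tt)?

3

Obligate heterozygotes: I-1 is affected so carries T and passed t to II-1 (tt), so I-1 is Tt; II-3 passed T to III-1 (Tt, whose t came from II-1) and passed t to III-2 (tt), so II-3 is Tt; III-1 is affected so carries T and received t from II-1 (tt), so III-1 is Tt.
Every other individual is either homozygous by phenotype or has at least one consistent homozygous assignment, so the count is 3.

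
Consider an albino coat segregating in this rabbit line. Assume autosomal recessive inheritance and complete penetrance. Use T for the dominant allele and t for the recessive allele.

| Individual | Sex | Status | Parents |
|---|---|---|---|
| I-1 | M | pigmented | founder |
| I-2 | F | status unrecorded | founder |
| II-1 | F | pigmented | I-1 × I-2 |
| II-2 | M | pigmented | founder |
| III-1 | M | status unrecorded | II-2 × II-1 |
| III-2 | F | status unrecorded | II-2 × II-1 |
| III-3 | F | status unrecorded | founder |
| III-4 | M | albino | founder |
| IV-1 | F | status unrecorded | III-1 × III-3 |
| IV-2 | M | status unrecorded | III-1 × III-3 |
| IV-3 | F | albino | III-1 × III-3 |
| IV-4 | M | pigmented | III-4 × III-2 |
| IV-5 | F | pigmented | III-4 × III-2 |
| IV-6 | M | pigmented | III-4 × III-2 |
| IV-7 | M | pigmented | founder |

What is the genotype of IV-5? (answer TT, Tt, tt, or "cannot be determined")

From phenotype alone, IV-5 is TT or Tt.
IV-5 is pigmented so carries T and received t from III-4 (tt), so IV-5 is Tt.

Tt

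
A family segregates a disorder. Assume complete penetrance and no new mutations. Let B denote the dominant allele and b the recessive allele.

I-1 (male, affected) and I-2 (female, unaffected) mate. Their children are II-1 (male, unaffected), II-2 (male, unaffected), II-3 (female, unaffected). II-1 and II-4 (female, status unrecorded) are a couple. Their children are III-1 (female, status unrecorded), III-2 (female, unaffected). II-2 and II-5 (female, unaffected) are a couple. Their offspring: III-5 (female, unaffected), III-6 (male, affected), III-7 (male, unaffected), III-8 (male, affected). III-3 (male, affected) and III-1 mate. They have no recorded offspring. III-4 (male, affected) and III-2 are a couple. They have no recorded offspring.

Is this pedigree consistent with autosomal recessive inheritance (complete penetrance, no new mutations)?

A consistent assignment under autosomal recessive exists: I-1 bb, I-2 BB, II-1 Bb, II-2 Bb, II-3 Bb, II-4 BB, II-5 Bb, III-1 BB, III-2 BB, III-3 bb, III-4 bb, III-5 BB, III-6 bb, III-7 BB, III-8 bb.
In this assignment every recorded phenotype matches its genotype and every non-founder's genotype is obtainable from its parents' genotypes, so the pedigree is consistent.

Yes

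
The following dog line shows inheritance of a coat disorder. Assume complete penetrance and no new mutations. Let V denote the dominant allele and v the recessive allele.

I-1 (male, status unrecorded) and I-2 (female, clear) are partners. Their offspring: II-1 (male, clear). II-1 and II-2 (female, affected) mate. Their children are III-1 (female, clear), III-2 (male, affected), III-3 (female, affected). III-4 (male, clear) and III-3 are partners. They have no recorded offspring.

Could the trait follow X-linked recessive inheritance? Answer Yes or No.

Under X-linked recessive, III-3 (affected, female) cannot arise from II-1 (clear) × II-2 (affected).

No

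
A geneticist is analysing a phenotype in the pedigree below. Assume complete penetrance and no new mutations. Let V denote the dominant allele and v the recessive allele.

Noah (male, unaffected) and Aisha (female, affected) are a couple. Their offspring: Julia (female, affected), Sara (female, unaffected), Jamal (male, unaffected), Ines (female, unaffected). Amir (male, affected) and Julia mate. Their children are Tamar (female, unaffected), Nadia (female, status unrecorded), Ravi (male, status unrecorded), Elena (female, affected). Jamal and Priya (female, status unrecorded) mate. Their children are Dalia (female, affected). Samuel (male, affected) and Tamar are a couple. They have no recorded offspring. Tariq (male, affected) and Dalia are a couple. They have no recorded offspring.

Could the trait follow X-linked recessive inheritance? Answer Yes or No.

No

Under X-linked recessive, Julia (affected, female) cannot arise from Noah (unaffected) × Aisha (affected).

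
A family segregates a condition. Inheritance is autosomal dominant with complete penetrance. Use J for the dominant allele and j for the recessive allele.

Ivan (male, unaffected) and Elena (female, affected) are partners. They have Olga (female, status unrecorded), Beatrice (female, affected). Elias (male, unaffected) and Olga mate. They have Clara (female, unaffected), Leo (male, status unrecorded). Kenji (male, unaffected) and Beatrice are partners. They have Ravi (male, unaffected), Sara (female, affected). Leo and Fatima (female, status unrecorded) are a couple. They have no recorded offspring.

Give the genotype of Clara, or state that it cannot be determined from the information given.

jj

Clara is unaffected, so Clara is jj.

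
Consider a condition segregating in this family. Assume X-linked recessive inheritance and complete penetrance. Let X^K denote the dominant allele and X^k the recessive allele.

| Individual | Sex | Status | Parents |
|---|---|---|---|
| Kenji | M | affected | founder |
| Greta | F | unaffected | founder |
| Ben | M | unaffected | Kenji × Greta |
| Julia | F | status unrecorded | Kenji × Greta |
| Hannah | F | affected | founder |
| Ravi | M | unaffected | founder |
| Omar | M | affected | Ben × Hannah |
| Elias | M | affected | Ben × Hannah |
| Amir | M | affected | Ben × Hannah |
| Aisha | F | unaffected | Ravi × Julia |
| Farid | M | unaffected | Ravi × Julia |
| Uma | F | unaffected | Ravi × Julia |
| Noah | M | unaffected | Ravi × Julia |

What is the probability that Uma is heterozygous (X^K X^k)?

1/2

Ravi is unaffected, so Ravi is X^K Y.
Julia passed K to Farid (X^K Y) and received k from Kenji (X^k Y), so Julia is X^K X^k.
Their cross gives offspring ratios 1/2 X^K X^K : 1/2 X^K X^k. Conditioning on Uma being unaffected, P(X^K X^k) = 1/2 / 1 = 1/2.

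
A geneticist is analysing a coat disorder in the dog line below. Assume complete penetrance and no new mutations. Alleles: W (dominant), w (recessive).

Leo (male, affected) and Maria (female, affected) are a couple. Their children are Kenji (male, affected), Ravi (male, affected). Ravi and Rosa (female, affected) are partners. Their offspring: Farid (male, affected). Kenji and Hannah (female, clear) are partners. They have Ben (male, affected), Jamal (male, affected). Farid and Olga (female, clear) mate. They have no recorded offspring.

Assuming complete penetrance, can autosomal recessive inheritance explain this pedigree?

Yes

A consistent assignment under autosomal recessive exists: Leo ww, Maria ww, Kenji ww, Ravi ww, Rosa ww, Hannah Ww, Farid ww, Olga WW, Ben ww, Jamal ww.
In this assignment every recorded phenotype matches its genotype and every non-founder's genotype is obtainable from its parents' genotypes, so the pedigree is consistent.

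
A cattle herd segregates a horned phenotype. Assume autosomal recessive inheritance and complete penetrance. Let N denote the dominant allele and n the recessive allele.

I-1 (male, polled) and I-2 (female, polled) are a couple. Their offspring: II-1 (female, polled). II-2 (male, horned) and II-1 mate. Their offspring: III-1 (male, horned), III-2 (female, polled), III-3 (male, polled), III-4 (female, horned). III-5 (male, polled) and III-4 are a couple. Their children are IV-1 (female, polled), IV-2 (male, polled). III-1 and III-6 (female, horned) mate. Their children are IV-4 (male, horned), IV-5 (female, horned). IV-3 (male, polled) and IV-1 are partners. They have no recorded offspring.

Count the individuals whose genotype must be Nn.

Obligate heterozygotes: II-1 is polled so carries N and passed n to III-1 (nn), so II-1 is Nn; III-2 is polled so carries N and received n from II-2 (nn), so III-2 is Nn; III-3 is polled so carries N and received n from II-2 (nn), so III-3 is Nn; IV-1 is polled so carries N and received n from III-4 (nn), so IV-1 is Nn; IV-2 is polled so carries N and received n from III-4 (nn), so IV-2 is Nn.
Every other individual is either homozygous by phenotype or has at least one consistent homozygous assignment, so the count is 5.

5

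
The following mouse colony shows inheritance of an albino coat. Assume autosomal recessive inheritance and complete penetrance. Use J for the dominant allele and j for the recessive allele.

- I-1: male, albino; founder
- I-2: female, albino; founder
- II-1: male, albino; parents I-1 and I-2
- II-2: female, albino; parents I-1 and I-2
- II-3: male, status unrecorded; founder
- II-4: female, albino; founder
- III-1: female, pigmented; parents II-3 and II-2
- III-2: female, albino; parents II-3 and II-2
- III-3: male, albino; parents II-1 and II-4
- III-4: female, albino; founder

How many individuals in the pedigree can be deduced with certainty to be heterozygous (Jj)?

2

Obligate heterozygotes: II-3 passed J to III-1 (Jj, whose j came from II-2) and passed j to III-2 (jj), so II-3 is Jj; III-1 is pigmented so carries J and received j from II-2 (jj), so III-1 is Jj.
Every other individual is either homozygous by phenotype or has at least one consistent homozygous assignment, so the count is 2.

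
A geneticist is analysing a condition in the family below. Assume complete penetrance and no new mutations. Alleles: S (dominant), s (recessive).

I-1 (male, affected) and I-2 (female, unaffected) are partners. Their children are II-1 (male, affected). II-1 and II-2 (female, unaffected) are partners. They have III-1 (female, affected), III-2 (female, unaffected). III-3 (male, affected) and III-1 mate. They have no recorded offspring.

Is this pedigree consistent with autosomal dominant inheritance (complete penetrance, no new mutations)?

Yes

A consistent assignment under autosomal dominant exists: I-1 SS, I-2 ss, II-1 Ss, II-2 ss, III-1 Ss, III-2 ss, III-3 SS.
In this assignment every recorded phenotype matches its genotype and every non-founder's genotype is obtainable from its parents' genotypes, so the pedigree is consistent.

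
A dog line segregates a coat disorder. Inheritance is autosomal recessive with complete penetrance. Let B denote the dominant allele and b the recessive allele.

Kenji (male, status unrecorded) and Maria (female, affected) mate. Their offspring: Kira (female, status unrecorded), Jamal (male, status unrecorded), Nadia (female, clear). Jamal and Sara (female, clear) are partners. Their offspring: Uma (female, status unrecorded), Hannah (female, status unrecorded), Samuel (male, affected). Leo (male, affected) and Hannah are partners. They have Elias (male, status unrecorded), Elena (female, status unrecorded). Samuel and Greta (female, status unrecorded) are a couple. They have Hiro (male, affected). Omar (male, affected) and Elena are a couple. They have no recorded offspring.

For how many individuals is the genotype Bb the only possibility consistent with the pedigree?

2

Obligate heterozygotes: Nadia is clear so carries B and received b from Maria (bb), so Nadia is Bb; Sara is clear so carries B and passed b to Samuel (bb), so Sara is Bb.
Every other individual is either homozygous by phenotype or has at least one consistent homozygous assignment, so the count is 2.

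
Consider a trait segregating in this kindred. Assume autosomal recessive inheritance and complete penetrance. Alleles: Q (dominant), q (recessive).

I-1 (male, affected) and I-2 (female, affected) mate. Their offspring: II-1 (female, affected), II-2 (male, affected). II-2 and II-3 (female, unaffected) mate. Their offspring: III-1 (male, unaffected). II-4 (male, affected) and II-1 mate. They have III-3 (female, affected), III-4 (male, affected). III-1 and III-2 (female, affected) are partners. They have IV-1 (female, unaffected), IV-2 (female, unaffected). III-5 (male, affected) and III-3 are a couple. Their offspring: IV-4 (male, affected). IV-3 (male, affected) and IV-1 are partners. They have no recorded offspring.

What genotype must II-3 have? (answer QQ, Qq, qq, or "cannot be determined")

II-3's phenotype allows QQ or Qq, and no parent or child forces a single allele at both positions; consistent genotype assignments exist with II-3 as QQ or Qq.

cannot be determined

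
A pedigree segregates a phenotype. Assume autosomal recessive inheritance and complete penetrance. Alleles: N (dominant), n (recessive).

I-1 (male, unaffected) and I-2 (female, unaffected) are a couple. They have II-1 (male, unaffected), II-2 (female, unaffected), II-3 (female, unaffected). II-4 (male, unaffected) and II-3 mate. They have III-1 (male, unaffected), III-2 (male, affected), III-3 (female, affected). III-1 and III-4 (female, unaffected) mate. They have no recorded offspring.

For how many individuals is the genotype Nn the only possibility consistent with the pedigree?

2

Obligate heterozygotes: II-3 is unaffected so carries N and passed n to III-2 (nn), so II-3 is Nn; II-4 is unaffected so carries N and passed n to III-2 (nn), so II-4 is Nn.
Every other individual is either homozygous by phenotype or has at least one consistent homozygous assignment, so the count is 2.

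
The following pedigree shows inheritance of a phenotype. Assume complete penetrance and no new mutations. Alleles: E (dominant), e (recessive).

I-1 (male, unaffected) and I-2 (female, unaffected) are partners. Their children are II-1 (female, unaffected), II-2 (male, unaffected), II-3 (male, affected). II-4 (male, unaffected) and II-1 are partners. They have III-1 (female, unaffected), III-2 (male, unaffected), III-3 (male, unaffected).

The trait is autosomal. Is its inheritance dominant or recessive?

recessive

I-1 and I-2 are both unaffected yet have an affected child II-3. Under dominance, an affected child requires at least one affected parent, so the trait cannot be dominant.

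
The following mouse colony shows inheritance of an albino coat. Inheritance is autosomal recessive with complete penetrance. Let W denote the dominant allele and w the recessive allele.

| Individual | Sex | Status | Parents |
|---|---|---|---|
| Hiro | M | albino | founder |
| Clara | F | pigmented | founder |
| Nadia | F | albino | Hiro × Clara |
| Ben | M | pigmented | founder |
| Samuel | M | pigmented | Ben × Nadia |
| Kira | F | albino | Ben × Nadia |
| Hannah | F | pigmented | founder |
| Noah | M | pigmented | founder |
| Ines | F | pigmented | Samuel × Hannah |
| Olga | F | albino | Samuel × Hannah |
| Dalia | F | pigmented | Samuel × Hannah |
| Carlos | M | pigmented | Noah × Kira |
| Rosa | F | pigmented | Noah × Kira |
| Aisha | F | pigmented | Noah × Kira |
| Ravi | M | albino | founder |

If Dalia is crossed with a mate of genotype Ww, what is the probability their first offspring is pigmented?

Samuel is pigmented so carries W and received w from Nadia (ww), so Samuel is Ww.
Hannah is pigmented so carries W and passed w to Olga (ww), so Hannah is Ww.
Dalia is a pigmented offspring of Samuel (Ww) × Hannah (Ww), whose cross gives 1/4 WW : 1/2 Ww : 1/4 ww; conditioning on being pigmented, Dalia is WW with probability 1/3, Ww with probability 2/3.
Summing over parental genotype combinations, P(offspring is pigmented) = 1/3·1 + 2/3·3/4 = 5/6.

5/6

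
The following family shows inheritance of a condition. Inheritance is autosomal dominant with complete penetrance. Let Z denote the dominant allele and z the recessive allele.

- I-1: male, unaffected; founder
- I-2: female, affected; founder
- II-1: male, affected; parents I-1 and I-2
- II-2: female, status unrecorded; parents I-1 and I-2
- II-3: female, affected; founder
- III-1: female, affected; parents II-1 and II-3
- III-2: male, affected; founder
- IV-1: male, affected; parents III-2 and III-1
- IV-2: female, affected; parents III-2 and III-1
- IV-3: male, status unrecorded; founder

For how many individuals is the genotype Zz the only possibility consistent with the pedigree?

1

Obligate heterozygotes: II-1 is affected so carries Z and received z from I-1 (zz), so II-1 is Zz.
Every other individual is either homozygous by phenotype or has at least one consistent homozygous assignment, so the count is 1.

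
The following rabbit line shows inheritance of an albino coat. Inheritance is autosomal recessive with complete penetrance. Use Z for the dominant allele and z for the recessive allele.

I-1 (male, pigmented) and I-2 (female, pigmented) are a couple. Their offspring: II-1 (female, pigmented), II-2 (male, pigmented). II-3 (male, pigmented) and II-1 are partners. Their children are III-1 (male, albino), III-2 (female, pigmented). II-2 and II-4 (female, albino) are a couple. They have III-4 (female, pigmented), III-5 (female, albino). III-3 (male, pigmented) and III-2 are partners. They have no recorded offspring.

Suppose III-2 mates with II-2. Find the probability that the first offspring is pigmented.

5/6

II-3 is pigmented so carries Z and passed z to III-1 (zz), so II-3 is Zz.
II-1 is pigmented so carries Z and passed z to III-1 (zz), so II-1 is Zz.
III-2 is a pigmented offspring of II-3 (Zz) × II-1 (Zz), whose cross gives 1/4 ZZ : 1/2 Zz : 1/4 zz; conditioning on being pigmented, III-2 is ZZ with probability 1/3, Zz with probability 2/3.
II-2 is pigmented so carries Z and passed z to III-5 (zz), so II-2 is Zz.
Summing over parental genotype combinations, P(offspring is pigmented) = 1/3·1 + 2/3·3/4 = 5/6.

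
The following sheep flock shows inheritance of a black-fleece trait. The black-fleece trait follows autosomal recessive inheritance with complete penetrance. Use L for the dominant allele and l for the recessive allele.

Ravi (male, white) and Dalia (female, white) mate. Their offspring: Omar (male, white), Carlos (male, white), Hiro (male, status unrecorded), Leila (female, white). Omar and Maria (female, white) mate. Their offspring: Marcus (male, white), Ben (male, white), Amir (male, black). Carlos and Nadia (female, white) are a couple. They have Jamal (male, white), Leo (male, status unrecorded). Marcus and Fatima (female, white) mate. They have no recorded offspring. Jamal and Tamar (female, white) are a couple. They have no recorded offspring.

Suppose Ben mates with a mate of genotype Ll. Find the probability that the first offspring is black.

1/6

Omar is white so carries L and passed l to Amir (ll), so Omar is Ll.
Maria is white so carries L and passed l to Amir (ll), so Maria is Ll.
Ben is a white offspring of Omar (Ll) × Maria (Ll), whose cross gives 1/4 LL : 1/2 Ll : 1/4 ll; conditioning on being white, Ben is LL with probability 1/3, Ll with probability 2/3.
Summing over parental genotype combinations, P(offspring is black) = 2/3·1/4 = 1/6.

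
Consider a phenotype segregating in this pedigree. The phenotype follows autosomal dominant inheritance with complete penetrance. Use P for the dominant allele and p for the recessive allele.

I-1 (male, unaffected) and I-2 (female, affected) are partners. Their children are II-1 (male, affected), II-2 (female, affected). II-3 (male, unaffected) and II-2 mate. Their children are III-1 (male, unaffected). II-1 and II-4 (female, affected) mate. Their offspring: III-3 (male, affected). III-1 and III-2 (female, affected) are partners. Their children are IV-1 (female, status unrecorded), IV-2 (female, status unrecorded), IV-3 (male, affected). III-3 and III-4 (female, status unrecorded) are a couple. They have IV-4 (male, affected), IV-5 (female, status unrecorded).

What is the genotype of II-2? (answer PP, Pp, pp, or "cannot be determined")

From phenotype alone, II-2 is PP or Pp.
II-2 is affected so carries P and received p from I-1 (pp), so II-2 is Pp.

Pp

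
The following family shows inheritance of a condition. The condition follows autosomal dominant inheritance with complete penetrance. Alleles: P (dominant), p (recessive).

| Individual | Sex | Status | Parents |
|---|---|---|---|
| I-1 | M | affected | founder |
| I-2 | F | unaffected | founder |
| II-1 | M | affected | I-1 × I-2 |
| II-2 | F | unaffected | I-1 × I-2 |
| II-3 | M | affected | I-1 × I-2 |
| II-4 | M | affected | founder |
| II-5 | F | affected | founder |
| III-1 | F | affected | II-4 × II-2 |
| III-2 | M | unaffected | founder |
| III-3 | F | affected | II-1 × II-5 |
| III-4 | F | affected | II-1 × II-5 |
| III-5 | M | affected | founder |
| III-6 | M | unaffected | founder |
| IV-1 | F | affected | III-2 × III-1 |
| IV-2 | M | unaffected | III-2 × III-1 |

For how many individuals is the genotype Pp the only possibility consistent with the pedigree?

5

Obligate heterozygotes: I-1 is affected so carries P and passed p to II-2 (pp), so I-1 is Pp; II-1 is affected so carries P and received p from I-2 (pp), so II-1 is Pp; II-3 is affected so carries P and received p from I-2 (pp), so II-3 is Pp; III-1 is affected so carries P and received p from II-2 (pp), so III-1 is Pp; IV-1 is affected so carries P and received p from III-2 (pp), so IV-1 is Pp.
Every other individual is either homozygous by phenotype or has at least one consistent homozygous assignment, so the count is 5.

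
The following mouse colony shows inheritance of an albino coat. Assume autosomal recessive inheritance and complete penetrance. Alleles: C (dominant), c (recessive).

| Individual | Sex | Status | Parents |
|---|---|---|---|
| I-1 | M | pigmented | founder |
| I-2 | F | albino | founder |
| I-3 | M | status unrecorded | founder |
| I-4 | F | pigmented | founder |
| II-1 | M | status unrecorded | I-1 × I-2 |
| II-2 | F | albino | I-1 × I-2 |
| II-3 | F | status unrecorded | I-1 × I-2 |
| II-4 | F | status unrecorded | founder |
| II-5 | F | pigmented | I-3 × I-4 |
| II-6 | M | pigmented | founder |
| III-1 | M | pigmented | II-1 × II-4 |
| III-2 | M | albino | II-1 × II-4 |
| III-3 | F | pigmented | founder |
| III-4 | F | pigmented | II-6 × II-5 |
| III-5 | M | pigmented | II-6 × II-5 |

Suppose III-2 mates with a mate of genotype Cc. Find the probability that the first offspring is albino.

III-2 is albino, so III-2 is cc.
The cross gives 1/2 Cc : 1/2 cc, so P(offspring is albino) = 1/2.

1/2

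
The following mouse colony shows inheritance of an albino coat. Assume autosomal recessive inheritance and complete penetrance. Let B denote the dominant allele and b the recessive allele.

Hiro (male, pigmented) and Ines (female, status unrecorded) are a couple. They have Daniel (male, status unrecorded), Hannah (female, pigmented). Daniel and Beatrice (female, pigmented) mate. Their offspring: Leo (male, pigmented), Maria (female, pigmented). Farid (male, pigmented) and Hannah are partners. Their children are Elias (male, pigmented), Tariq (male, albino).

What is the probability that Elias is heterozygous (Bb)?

2/3

Farid is pigmented so carries B and passed b to Tariq (bb), so Farid is Bb.
Hannah is pigmented so carries B and passed b to Tariq (bb), so Hannah is Bb.
Their cross gives offspring ratios 1/4 BB : 1/2 Bb : 1/4 bb. Conditioning on Elias being pigmented, P(Bb) = 1/2 / 3/4 = 2/3.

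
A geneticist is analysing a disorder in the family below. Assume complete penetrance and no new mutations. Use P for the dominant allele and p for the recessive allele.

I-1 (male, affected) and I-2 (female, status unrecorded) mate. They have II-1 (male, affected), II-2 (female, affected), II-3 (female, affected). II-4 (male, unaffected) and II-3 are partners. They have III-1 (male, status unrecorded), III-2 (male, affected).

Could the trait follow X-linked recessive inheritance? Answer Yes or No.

Yes

A consistent assignment under X-linked recessive exists: I-1 X^p Y, I-2 X^P X^p, II-1 X^p Y, II-2 X^p X^p, II-3 X^p X^p, II-4 X^P Y, III-1 X^p Y, III-2 X^p Y.
In this assignment every recorded phenotype matches its genotype and every non-founder's genotype is obtainable from its parents' genotypes, so the pedigree is consistent.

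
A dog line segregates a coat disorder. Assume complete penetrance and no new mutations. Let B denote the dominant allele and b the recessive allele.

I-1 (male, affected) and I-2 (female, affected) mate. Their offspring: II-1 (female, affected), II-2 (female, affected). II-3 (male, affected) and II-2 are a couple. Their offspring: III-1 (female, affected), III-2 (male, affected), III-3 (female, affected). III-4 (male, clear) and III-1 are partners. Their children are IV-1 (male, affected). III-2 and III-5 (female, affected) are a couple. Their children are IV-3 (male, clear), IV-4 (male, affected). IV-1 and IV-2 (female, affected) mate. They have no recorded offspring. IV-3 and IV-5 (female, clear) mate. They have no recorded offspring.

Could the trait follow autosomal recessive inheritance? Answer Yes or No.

Under autosomal recessive, IV-3 (clear, male) cannot arise from III-2 (affected) × III-5 (affected).

No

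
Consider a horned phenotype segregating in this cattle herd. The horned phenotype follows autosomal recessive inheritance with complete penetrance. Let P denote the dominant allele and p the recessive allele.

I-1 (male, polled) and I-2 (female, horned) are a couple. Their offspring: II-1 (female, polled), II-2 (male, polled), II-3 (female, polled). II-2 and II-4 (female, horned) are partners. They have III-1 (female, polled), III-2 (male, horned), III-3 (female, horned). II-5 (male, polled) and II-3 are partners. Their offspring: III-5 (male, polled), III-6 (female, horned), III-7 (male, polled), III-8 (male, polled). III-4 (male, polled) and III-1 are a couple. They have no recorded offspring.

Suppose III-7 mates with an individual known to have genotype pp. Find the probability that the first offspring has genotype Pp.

2/3

II-5 is polled so carries P and passed p to III-6 (pp), so II-5 is Pp.
II-3 is polled so carries P and received p from I-2 (pp), so II-3 is Pp.
III-7 is a polled offspring of II-5 (Pp) × II-3 (Pp), whose cross gives 1/4 PP : 1/2 Pp : 1/4 pp; conditioning on being polled, III-7 is PP with probability 1/3, Pp with probability 2/3.
Summing over parental genotype combinations, P(offspring has genotype Pp) = 1/3·1 + 2/3·1/2 = 2/3.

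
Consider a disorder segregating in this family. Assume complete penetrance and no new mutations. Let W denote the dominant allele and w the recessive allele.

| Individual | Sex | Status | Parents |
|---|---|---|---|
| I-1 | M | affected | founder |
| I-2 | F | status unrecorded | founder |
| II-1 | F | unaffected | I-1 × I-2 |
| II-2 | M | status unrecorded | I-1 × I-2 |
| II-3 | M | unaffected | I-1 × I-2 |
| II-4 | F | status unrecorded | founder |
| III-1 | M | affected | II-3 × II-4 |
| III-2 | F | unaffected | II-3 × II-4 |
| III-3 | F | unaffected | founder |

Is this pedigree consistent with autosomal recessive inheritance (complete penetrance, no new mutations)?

A consistent assignment under autosomal recessive exists: I-1 ww, I-2 WW, II-1 Ww, II-2 Ww, II-3 Ww, II-4 Ww, III-1 ww, III-2 WW, III-3 WW.
In this assignment every recorded phenotype matches its genotype and every non-founder's genotype is obtainable from its parents' genotypes, so the pedigree is consistent.

Yes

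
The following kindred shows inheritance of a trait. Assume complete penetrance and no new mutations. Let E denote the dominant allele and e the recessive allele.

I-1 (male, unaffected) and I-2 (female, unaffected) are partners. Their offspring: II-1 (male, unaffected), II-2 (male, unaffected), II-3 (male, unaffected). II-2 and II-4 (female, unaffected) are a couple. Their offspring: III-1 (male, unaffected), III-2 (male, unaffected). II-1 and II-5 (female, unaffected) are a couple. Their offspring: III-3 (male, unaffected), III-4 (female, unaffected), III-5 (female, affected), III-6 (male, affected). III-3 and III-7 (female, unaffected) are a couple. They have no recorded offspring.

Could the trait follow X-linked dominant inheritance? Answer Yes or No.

No

Under X-linked dominant, III-5 (affected, female) cannot arise from II-1 (unaffected) × II-5 (unaffected).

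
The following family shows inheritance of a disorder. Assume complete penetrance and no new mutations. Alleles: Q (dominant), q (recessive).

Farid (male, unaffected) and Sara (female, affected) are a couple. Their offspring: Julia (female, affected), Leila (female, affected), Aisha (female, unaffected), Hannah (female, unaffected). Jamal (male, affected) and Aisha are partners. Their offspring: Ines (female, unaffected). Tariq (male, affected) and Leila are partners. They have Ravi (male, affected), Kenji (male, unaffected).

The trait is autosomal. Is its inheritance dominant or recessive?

Tariq and Leila are both affected yet have an unaffected child Kenji. Under a recessive model two affected parents are homozygous and every child would be affected, so the trait cannot be recessive.

dominant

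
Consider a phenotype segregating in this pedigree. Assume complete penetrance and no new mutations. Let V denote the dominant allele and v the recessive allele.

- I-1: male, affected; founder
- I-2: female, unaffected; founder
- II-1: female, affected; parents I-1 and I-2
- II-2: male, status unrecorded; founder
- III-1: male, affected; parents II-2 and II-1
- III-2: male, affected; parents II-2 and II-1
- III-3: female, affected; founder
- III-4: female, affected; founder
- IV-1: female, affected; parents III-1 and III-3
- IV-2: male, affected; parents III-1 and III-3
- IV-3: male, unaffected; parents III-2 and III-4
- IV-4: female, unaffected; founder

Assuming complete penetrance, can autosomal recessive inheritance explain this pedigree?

Under autosomal recessive, IV-3 (unaffected, male) cannot arise from III-2 (affected) × III-4 (affected).

No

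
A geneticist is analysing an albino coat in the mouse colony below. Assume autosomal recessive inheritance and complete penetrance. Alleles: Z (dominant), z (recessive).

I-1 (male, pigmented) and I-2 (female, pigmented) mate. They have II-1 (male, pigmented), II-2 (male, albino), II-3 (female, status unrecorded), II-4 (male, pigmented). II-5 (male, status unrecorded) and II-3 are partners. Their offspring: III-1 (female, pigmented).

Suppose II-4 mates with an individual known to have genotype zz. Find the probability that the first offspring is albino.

1/3

I-1 is pigmented so carries Z and passed z to II-2 (zz), so I-1 is Zz.
I-2 is pigmented so carries Z and passed z to II-2 (zz), so I-2 is Zz.
II-4 is a pigmented offspring of I-1 (Zz) × I-2 (Zz), whose cross gives 1/4 ZZ : 1/2 Zz : 1/4 zz; conditioning on being pigmented, II-4 is ZZ with probability 1/3, Zz with probability 2/3.
Summing over parental genotype combinations, P(offspring is albino) = 2/3·1/2 = 1/3.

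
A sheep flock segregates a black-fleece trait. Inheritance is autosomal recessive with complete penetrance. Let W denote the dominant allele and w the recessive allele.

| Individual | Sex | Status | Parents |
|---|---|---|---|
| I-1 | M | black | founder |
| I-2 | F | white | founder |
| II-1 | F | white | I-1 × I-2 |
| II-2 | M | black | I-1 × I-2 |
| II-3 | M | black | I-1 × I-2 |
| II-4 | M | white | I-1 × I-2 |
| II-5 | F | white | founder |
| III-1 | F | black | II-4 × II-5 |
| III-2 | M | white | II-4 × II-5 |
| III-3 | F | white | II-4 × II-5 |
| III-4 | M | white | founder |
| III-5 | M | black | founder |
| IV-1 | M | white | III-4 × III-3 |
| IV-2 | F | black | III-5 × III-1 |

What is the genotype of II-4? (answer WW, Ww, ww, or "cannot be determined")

Ww

From phenotype alone, II-4 is WW or Ww.
II-4 is white so carries W and received w from I-1 (ww), so II-4 is Ww.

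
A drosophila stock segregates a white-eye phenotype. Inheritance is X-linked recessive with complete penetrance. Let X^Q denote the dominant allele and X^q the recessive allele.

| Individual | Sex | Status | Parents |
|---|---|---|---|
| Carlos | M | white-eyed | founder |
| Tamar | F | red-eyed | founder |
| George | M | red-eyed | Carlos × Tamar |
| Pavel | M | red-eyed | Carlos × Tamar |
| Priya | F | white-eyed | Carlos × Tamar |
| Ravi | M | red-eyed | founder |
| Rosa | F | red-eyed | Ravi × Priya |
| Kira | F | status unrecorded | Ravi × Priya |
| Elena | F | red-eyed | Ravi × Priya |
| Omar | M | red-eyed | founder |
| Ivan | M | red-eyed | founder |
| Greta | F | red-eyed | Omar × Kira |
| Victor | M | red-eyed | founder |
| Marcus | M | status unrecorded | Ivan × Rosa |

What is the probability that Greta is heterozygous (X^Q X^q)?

1/2

Omar is red-eyed, so Omar is X^Q Y.
Kira received Q from Ravi (X^Q Y) and received q from Priya (X^q X^q), so Kira is X^Q X^q.
Their cross gives offspring ratios 1/2 X^Q X^Q : 1/2 X^Q X^q. Conditioning on Greta being red-eyed, P(X^Q X^q) = 1/2 / 1 = 1/2.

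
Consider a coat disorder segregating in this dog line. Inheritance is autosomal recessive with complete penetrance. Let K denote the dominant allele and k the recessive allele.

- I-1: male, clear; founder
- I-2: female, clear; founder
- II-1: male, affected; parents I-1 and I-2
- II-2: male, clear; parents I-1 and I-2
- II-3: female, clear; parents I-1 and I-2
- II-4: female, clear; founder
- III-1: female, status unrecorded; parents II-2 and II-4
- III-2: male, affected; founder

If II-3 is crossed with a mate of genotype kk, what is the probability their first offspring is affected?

1/3

I-1 is clear so carries K and passed k to II-1 (kk), so I-1 is Kk.
I-2 is clear so carries K and passed k to II-1 (kk), so I-2 is Kk.
II-3 is a clear offspring of I-1 (Kk) × I-2 (Kk), whose cross gives 1/4 KK : 1/2 Kk : 1/4 kk; conditioning on being clear, II-3 is KK with probability 1/3, Kk with probability 2/3.
Summing over parental genotype combinations, P(offspring is affected) = 2/3·1/2 = 1/3.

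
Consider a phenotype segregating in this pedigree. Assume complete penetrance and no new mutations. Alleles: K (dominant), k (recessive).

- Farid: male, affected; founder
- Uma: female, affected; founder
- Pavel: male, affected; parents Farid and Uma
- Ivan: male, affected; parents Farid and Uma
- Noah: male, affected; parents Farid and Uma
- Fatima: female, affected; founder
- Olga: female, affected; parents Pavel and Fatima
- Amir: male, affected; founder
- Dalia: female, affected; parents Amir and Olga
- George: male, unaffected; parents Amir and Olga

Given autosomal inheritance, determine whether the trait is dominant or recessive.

Amir and Olga are both affected yet have an unaffected child George. Under a recessive model two affected parents are homozygous and every child would be affected, so the trait cannot be recessive.

dominant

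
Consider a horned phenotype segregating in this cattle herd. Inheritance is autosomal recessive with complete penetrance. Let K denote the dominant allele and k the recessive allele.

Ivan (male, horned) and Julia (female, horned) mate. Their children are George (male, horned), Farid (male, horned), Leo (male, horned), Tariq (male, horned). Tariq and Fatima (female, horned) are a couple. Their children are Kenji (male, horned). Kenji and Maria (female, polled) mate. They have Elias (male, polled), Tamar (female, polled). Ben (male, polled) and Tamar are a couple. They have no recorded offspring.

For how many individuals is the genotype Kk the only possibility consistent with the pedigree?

2

Obligate heterozygotes: Elias is polled so carries K and received k from Kenji (kk), so Elias is Kk; Tamar is polled so carries K and received k from Kenji (kk), so Tamar is Kk.
Every other individual is either homozygous by phenotype or has at least one consistent homozygous assignment, so the count is 2.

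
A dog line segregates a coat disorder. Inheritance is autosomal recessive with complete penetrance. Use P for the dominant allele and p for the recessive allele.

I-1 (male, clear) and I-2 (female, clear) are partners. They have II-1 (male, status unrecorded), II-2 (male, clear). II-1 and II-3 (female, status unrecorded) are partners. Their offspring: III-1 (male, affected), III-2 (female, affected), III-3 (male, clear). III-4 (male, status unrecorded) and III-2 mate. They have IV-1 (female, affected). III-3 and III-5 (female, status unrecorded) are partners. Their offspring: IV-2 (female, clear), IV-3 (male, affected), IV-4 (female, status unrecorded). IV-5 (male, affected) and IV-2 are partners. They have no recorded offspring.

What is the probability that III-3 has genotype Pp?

1

III-3 is clear so carries P and passed p to IV-3 (pp), so III-3 is Pp, giving P(Pp) = 1.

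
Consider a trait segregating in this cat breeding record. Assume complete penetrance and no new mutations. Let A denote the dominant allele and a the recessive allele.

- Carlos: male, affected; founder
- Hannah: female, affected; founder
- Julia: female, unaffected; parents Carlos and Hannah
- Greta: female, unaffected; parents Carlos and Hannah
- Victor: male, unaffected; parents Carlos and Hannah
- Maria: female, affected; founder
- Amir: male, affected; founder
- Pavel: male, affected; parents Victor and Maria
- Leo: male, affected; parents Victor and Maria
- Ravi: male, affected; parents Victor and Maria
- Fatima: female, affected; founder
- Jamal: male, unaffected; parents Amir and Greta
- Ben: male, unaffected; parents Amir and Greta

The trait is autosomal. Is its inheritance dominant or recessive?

Carlos and Hannah are both affected yet have an unaffected child Julia. Under a recessive model two affected parents are homozygous and every child would be affected, so the trait cannot be recessive.

dominant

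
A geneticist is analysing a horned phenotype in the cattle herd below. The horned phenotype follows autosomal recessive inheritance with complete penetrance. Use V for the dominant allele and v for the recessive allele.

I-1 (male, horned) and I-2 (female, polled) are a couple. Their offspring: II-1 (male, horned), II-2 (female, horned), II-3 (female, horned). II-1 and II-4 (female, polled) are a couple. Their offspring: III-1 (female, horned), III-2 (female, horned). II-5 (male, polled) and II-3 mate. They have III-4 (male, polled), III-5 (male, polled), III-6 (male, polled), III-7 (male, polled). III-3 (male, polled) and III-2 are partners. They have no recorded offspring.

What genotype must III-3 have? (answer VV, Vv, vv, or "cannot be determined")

cannot be determined

III-3's phenotype allows VV or Vv, and no parent or child forces a single allele at both positions; consistent genotype assignments exist with III-3 as VV or Vv.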